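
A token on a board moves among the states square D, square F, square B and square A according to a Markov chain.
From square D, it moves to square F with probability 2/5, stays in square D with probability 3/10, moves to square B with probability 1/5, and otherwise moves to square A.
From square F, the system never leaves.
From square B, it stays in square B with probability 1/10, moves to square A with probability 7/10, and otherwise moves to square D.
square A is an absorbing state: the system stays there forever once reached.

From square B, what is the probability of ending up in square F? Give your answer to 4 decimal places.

Let h(s) be the probability of absorption at square F starting from transient state s. Then h(square F) = 1 and h(square A) = 0. By first-step analysis:
h(square D) = 0.3·h(square D) + 0.4·1 + 0.2·h(square B) + 0.1·0
h(square B) = 0.2·h(square D) + 0.1·h(square B) + 0.7·0
Solving: h(square D) = 0.6102, h(square B) = 0.1356.
Starting from square B, the probability is 0.1356.

0.1356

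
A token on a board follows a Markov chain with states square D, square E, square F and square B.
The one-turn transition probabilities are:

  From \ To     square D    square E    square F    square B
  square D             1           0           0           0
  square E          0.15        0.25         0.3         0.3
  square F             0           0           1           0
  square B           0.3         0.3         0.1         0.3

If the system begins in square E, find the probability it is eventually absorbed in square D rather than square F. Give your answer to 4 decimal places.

Let h(s) be the probability of absorption at square D starting from transient state s. Then h(square D) = 1 and h(square F) = 0. By first-step analysis:
h(square E) = 0.15·1 + 0.25·h(square E) + 0.3·0 + 0.3·h(square B)
h(square B) = 0.3·1 + 0.3·h(square E) + 0.1·0 + 0.3·h(square B)
Solving: h(square E) = 0.4483, h(square B) = 0.6207.
Starting from square E, the probability is 0.4483.

0.4483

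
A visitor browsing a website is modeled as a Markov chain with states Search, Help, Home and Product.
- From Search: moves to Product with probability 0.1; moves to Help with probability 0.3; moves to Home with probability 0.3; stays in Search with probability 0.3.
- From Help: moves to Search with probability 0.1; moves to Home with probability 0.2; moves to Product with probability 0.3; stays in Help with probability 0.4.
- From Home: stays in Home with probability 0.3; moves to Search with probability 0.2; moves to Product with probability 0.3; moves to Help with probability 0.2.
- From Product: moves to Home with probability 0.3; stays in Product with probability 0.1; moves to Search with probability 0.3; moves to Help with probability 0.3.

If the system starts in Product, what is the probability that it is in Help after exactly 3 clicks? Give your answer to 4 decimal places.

Propagate the distribution vector 3 clicks from Product.
After 0 clicks: (0.0000, 0.0000, 0.0000, 1.0000)
After 1 click: (0.3000, 0.3000, 0.3000, 0.1000)
After 2 clicks: (0.2100, 0.3000, 0.2700, 0.2200)
After 3 clicks: (0.2130, 0.3030, 0.2700, 0.2140)
P(in Help after 3 clicks) = 0.3030

0.3030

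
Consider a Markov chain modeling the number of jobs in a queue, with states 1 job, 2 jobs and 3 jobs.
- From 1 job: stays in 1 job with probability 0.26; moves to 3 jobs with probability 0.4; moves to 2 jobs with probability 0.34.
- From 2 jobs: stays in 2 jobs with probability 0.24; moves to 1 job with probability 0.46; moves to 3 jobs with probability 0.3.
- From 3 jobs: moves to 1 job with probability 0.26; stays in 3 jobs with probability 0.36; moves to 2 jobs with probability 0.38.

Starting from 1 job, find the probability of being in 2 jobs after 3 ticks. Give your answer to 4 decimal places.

Propagate the distribution vector 3 ticks from 1 job.
After 0 ticks: (1.0000, 0.0000, 0.0000)
After 1 tick: (0.2600, 0.3400, 0.4000)
After 2 ticks: (0.3280, 0.3220, 0.3500)
After 3 ticks: (0.3244, 0.3218, 0.3538)
P(in 2 jobs after 3 ticks) = 0.3218

0.3218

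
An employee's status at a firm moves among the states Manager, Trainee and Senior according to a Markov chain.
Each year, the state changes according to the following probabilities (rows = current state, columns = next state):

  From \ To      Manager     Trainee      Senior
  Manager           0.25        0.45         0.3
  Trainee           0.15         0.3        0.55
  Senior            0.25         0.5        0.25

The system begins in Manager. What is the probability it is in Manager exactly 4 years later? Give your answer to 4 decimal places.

Propagate the distribution vector 4 years from Manager.
After 0 years: (1.0000, 0.0000, 0.0000)
After 1 year: (0.2500, 0.4500, 0.3000)
After 2 years: (0.2050, 0.3975, 0.3975)
After 3 years: (0.2103, 0.4103, 0.3795)
After 4 years: (0.2090, 0.4074, 0.3836)
P(in Manager after 4 years) = 0.2090

0.2090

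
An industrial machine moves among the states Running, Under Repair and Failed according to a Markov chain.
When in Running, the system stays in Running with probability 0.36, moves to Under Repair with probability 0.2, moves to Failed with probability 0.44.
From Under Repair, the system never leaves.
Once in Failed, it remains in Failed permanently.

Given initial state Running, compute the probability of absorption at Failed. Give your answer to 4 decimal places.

0.6875

Let h(s) be the probability of absorption at Failed starting from transient state s. Then h(Failed) = 1 and h(Under Repair) = 0. By first-step analysis:
h(Running) = 0.36·h(Running) + 0.2·0 + 0.44·1
Solving: h(Running) = 0.6875.
Starting from Running, the probability is 0.6875.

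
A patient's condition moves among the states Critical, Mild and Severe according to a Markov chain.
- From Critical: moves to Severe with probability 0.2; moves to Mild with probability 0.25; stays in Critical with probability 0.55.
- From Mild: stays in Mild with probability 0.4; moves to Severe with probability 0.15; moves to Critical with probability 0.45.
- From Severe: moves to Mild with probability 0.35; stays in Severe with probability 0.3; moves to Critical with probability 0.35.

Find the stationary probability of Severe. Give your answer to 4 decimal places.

Let the stationary distribution be π with π = πP and π_1 + π_2 + π_3 = 1.
π_1 = 0.55·π_1 + 0.45·π_2 + 0.35·π_3
π_2 = 0.25·π_1 + 0.4·π_2 + 0.35·π_3
Solving with the normalization constraint gives π = (0.4773, 0.3182, 0.2045).
So the stationary probability of Severe is 0.2045.

0.2045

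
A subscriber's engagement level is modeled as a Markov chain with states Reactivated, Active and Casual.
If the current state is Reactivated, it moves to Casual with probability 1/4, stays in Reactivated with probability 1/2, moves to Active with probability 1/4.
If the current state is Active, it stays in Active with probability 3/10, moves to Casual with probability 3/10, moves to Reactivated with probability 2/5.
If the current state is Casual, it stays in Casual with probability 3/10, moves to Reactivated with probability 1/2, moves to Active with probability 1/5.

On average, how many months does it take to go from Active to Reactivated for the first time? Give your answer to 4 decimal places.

Let t(s) be the expected number of months to first reach Reactivated from state s, with t(Reactivated) = 0. Conditioning on the first month:
t(Active) = 1 + 0.3·t(Active) + 0.3·t(Casual)
t(Casual) = 1 + 0.2·t(Active) + 0.3·t(Casual)
Solving: t(Active) = 2.3256, t(Casual) = 2.0930.
Expected months from Active to Reactivated: 2.3256.

2.3256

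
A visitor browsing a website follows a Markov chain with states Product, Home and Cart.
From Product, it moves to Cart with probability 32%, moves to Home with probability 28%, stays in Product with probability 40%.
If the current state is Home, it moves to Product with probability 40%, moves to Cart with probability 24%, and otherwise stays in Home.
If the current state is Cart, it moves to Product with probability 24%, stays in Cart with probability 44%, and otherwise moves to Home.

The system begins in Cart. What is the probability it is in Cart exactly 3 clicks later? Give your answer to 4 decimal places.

0.3358

Propagate the distribution vector 3 clicks from Cart.
After 0 clicks: (0.0000, 0.0000, 1.0000)
After 1 click: (0.2400, 0.3200, 0.4400)
After 2 clicks: (0.3296, 0.3232, 0.3472)
After 3 clicks: (0.3444, 0.3197, 0.3358)
P(in Cart after 3 clicks) = 0.3358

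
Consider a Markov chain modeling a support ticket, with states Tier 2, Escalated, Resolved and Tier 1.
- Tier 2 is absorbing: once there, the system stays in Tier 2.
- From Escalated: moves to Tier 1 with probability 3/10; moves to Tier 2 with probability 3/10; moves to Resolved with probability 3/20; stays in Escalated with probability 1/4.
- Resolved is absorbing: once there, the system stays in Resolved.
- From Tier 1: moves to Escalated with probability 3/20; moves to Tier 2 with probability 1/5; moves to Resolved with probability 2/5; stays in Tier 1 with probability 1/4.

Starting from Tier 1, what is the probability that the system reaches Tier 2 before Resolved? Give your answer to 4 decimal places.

Let h(s) be the probability of absorption at Tier 2 starting from transient state s. Then h(Tier 2) = 1 and h(Resolved) = 0. By first-step analysis:
h(Escalated) = 0.3·1 + 0.25·h(Escalated) + 0.15·0 + 0.3·h(Tier 1)
h(Tier 1) = 0.2·1 + 0.15·h(Escalated) + 0.4·0 + 0.25·h(Tier 1)
Solving: h(Escalated) = 0.5507, h(Tier 1) = 0.3768.
Starting from Tier 1, the probability is 0.3768.

0.3768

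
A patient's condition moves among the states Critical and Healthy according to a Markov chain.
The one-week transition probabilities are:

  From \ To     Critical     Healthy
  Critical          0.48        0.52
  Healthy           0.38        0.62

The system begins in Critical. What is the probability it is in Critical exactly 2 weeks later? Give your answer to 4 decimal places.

0.4280

Sum over the intermediate state after 1 week:
P = P(Critical→Critical)·P(Critical→Critical) + P(Critical→Healthy)·P(Healthy→Critical)
  = 0.48×0.48 + 0.52×0.38
  = 0.2304 + 0.1976 = 0.4280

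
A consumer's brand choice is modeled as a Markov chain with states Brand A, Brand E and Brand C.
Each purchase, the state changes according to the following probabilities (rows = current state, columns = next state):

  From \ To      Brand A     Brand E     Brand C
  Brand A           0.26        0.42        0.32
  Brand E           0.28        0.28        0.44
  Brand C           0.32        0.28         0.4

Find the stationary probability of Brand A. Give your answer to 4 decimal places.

0.2898

Let the stationary distribution be π with π = πP and π_1 + π_2 + π_3 = 1.
π_1 = 0.26·π_1 + 0.28·π_2 + 0.32·π_3
π_2 = 0.42·π_1 + 0.28·π_2 + 0.28·π_3
Solving with the normalization constraint gives π = (0.2898, 0.3206, 0.3896).
So the stationary probability of Brand A is 0.2898.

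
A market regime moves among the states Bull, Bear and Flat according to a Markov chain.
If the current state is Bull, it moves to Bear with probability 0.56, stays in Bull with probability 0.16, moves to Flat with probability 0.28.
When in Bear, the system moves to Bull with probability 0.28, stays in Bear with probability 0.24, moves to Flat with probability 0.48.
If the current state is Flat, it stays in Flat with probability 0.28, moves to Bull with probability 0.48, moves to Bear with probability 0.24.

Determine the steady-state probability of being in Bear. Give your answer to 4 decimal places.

Let the stationary distribution be π with π = πP and π_1 + π_2 + π_3 = 1.
π_1 = 0.16·π_1 + 0.28·π_2 + 0.48·π_3
π_2 = 0.56·π_1 + 0.24·π_2 + 0.24·π_3
Solving with the normalization constraint gives π = (0.3121, 0.3399, 0.3480).
So the stationary probability of Bear is 0.3399.

0.3399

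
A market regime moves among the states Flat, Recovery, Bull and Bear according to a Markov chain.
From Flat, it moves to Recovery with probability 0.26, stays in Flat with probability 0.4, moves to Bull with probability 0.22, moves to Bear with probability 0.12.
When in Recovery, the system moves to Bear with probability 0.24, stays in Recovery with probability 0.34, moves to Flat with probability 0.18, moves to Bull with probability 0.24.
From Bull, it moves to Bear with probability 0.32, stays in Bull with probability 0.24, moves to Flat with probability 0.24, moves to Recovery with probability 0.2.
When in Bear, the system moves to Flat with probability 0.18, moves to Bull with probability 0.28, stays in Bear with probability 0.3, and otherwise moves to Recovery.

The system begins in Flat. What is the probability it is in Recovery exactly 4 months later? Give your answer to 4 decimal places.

Propagate the distribution vector 4 months from Flat.
After 0 months: (1.0000, 0.0000, 0.0000, 0.0000)
After 1 month: (0.4000, 0.2600, 0.2200, 0.1200)
After 2 months: (0.2812, 0.2652, 0.2368, 0.2168)
After 3 months: (0.2561, 0.2627, 0.2430, 0.2382)
After 4 months: (0.2509, 0.2617, 0.2444, 0.2430)
P(in Recovery after 4 months) = 0.2617

0.2617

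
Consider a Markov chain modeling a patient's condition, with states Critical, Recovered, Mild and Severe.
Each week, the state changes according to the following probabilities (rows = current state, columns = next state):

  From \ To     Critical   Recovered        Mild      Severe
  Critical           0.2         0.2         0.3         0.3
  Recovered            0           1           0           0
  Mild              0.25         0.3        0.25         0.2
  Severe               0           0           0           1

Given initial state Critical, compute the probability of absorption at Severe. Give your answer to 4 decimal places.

Let h(s) be the probability of absorption at Severe starting from transient state s. Then h(Severe) = 1 and h(Recovered) = 0. By first-step analysis:
h(Critical) = 0.2·h(Critical) + 0.2·0 + 0.3·h(Mild) + 0.3·1
h(Mild) = 0.25·h(Critical) + 0.3·0 + 0.25·h(Mild) + 0.2·1
Solving: h(Critical) = 0.5429, h(Mild) = 0.4476.
Starting from Critical, the probability is 0.5429.

0.5429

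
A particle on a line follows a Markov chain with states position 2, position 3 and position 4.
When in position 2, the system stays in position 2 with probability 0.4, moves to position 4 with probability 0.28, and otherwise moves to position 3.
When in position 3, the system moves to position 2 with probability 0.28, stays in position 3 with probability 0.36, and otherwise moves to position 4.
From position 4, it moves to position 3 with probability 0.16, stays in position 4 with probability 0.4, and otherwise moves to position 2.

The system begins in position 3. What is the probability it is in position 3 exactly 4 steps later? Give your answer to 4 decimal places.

Propagate the distribution vector 4 steps from position 3.
After 0 steps: (0.0000, 1.0000, 0.0000)
After 1 step: (0.2800, 0.3600, 0.3600)
After 2 steps: (0.3712, 0.2768, 0.3520)
After 3 steps: (0.3809, 0.2748, 0.3444)
After 4 steps: (0.3808, 0.2759, 0.3433)
P(in position 3 after 4 steps) = 0.2759

0.2759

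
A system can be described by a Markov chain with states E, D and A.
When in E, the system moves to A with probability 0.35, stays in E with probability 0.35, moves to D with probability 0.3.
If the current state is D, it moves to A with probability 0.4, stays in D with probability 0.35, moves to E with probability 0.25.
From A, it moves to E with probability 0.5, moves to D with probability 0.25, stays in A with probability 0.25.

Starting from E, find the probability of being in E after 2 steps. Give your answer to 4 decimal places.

0.3725

Sum over the intermediate state after 1 step:
P = P(E→E)·P(E→E) + P(E→D)·P(D→E) + P(E→A)·P(A→E)
  = 0.35×0.35 + 0.3×0.25 + 0.35×0.5
  = 0.1225 + 0.0750 + 0.1750 = 0.3725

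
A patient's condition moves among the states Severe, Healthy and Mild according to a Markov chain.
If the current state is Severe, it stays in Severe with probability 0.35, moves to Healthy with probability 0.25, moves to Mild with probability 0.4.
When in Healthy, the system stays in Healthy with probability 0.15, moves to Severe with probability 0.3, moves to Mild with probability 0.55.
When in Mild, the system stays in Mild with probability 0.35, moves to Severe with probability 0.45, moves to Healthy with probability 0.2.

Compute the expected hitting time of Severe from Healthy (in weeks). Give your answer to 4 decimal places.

Let t(s) be the expected number of weeks to first reach Severe from state s, with t(Severe) = 0. Conditioning on the first week:
t(Healthy) = 1 + 0.15·t(Healthy) + 0.55·t(Mild)
t(Mild) = 1 + 0.2·t(Healthy) + 0.35·t(Mild)
Solving: t(Healthy) = 2.7119, t(Mild) = 2.3729.
Expected weeks from Healthy to Severe: 2.7119.

2.7119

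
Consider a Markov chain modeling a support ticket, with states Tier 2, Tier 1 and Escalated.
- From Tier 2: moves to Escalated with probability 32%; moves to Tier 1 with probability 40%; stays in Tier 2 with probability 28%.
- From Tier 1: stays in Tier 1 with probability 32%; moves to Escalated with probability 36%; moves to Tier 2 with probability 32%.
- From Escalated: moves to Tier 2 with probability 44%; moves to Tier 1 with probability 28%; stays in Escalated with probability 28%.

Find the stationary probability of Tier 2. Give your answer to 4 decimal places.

0.3447

Let the stationary distribution be π with π = πP and π_1 + π_2 + π_3 = 1.
π_1 = 0.28·π_1 + 0.32·π_2 + 0.44·π_3
π_2 = 0.4·π_1 + 0.32·π_2 + 0.28·π_3
Solving with the normalization constraint gives π = (0.3447, 0.3348, 0.3206).
So the stationary probability of Tier 2 is 0.3447.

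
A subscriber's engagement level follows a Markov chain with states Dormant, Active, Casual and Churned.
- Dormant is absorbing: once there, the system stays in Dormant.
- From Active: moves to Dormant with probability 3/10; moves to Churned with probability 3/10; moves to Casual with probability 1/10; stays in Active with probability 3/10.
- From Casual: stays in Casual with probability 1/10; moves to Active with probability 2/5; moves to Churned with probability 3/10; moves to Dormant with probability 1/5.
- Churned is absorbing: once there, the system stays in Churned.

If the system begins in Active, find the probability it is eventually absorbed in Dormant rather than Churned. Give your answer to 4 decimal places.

Let h(s) be the probability of absorption at Dormant starting from transient state s. Then h(Dormant) = 1 and h(Churned) = 0. By first-step analysis:
h(Active) = 0.3·1 + 0.3·h(Active) + 0.1·h(Casual) + 0.3·0
h(Casual) = 0.2·1 + 0.4·h(Active) + 0.1·h(Casual) + 0.3·0
Solving: h(Active) = 0.4915, h(Casual) = 0.4407.
Starting from Active, the probability is 0.4915.

0.4915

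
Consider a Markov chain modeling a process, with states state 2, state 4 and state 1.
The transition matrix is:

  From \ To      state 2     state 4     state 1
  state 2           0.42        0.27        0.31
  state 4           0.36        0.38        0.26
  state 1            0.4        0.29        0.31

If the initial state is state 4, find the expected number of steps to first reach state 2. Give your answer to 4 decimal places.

Let t(s) be the expected number of steps to first reach state 2 from state s, with t(state 2) = 0. Conditioning on the first step:
t(state 4) = 1 + 0.38·t(state 4) + 0.26·t(state 1)
t(state 1) = 1 + 0.29·t(state 4) + 0.31·t(state 1)
Solving: t(state 4) = 2.6958, t(state 1) = 2.5823.
Expected steps from state 4 to state 2: 2.6958.

2.6958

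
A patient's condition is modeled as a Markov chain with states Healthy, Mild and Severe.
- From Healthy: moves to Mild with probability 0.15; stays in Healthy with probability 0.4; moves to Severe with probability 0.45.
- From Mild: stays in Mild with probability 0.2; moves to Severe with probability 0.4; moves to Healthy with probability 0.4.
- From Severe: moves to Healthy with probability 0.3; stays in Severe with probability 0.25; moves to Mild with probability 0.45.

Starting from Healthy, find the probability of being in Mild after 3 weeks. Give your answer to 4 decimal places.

0.2704

Propagate the distribution vector 3 weeks from Healthy.
After 0 weeks: (1.0000, 0.0000, 0.0000)
After 1 week: (0.4000, 0.1500, 0.4500)
After 2 weeks: (0.3550, 0.2925, 0.3525)
After 3 weeks: (0.3648, 0.2704, 0.3649)
P(in Mild after 3 weeks) = 0.2704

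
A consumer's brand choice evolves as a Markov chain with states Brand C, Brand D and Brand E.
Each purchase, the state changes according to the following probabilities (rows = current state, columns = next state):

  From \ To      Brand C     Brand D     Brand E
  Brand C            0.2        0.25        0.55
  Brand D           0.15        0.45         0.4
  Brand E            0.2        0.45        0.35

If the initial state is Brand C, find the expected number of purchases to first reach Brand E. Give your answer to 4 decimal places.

1.9876

Let t(s) be the expected number of purchases to first reach Brand E from state s, with t(Brand E) = 0. Conditioning on the first purchase:
t(Brand C) = 1 + 0.2·t(Brand C) + 0.25·t(Brand D)
t(Brand D) = 1 + 0.15·t(Brand C) + 0.45·t(Brand D)
Solving: t(Brand C) = 1.9876, t(Brand D) = 2.3602.
Expected purchases from Brand C to Brand E: 1.9876.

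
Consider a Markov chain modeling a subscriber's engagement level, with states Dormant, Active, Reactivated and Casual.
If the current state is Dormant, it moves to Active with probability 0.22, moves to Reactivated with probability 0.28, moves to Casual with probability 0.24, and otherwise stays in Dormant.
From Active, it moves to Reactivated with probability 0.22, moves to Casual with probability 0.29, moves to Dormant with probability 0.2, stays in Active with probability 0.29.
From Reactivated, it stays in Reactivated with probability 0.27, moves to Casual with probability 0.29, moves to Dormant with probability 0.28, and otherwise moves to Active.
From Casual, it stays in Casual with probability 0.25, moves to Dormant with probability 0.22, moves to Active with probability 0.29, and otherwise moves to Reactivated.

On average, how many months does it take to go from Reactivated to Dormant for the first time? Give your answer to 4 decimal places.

4.0779

Let t(s) be the expected number of months to first reach Dormant from state s, with t(Dormant) = 0. Conditioning on the first month:
t(Active) = 1 + 0.29·t(Active) + 0.22·t(Reactivated) + 0.29·t(Casual)
t(Reactivated) = 1 + 0.16·t(Active) + 0.27·t(Reactivated) + 0.29·t(Casual)
t(Casual) = 1 + 0.29·t(Active) + 0.24·t(Reactivated) + 0.25·t(Casual)
Solving: t(Active) = 4.4529, t(Reactivated) = 4.0779, t(Casual) = 4.3601.
Expected months from Reactivated to Dormant: 4.0779.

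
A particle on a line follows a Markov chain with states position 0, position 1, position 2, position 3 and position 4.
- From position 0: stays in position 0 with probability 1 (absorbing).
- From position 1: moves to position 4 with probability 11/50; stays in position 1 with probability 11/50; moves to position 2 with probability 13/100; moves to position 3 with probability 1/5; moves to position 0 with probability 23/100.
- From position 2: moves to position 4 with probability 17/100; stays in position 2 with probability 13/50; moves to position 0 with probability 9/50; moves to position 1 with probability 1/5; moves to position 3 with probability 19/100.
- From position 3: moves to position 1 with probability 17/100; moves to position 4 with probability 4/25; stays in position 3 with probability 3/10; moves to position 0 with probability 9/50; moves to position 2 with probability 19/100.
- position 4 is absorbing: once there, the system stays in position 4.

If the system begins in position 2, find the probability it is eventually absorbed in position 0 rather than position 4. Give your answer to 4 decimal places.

Let h(s) be the probability of absorption at position 0 starting from transient state s. Then h(position 0) = 1 and h(position 4) = 0. By first-step analysis:
h(position 1) = 0.23·1 + 0.22·h(position 1) + 0.13·h(position 2) + 0.2·h(position 3) + 0.22·0
h(position 2) = 0.18·1 + 0.2·h(position 1) + 0.26·h(position 2) + 0.19·h(position 3) + 0.17·0
h(position 3) = 0.18·1 + 0.17·h(position 1) + 0.19·h(position 2) + 0.3·h(position 3) + 0.16·0
Solving: h(position 1) = 0.5149, h(position 2) = 0.5165, h(position 3) = 0.5224.
Starting from position 2, the probability is 0.5165.

0.5165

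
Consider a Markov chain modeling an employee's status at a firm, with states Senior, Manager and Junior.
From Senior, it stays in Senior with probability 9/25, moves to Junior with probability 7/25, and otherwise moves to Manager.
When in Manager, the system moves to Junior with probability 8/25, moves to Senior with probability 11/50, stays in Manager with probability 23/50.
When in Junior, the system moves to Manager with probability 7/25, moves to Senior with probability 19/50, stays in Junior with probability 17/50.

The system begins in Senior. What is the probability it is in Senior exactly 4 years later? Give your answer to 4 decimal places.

0.3141

Propagate the distribution vector 4 years from Senior.
After 0 years: (1.0000, 0.0000, 0.0000)
After 1 year: (0.3600, 0.3600, 0.2800)
After 2 years: (0.3152, 0.3736, 0.3112)
After 3 years: (0.3139, 0.3725, 0.3136)
After 4 years: (0.3141, 0.3722, 0.3137)
P(in Senior after 4 years) = 0.3141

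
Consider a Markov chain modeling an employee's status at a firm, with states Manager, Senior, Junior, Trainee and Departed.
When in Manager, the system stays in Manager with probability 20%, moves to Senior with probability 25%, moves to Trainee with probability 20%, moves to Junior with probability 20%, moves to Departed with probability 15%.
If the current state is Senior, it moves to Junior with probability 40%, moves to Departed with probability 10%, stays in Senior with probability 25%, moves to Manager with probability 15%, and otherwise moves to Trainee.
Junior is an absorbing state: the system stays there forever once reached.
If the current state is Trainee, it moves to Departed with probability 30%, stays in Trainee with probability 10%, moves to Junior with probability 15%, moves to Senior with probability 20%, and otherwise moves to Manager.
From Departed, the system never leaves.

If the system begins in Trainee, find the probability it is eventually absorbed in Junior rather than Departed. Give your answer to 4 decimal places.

0.4923

Let h(s) be the probability of absorption at Junior starting from transient state s. Then h(Junior) = 1 and h(Departed) = 0. By first-step analysis:
h(Manager) = 0.2·h(Manager) + 0.25·h(Senior) + 0.2·1 + 0.2·h(Trainee) + 0.15·0
h(Senior) = 0.15·h(Manager) + 0.25·h(Senior) + 0.4·1 + 0.1·h(Trainee) + 0.1·0
h(Trainee) = 0.25·h(Manager) + 0.2·h(Senior) + 0.15·1 + 0.1·h(Trainee) + 0.3·0
Solving: h(Manager) = 0.5976, h(Senior) = 0.7185, h(Trainee) = 0.4923.
Starting from Trainee, the probability is 0.4923.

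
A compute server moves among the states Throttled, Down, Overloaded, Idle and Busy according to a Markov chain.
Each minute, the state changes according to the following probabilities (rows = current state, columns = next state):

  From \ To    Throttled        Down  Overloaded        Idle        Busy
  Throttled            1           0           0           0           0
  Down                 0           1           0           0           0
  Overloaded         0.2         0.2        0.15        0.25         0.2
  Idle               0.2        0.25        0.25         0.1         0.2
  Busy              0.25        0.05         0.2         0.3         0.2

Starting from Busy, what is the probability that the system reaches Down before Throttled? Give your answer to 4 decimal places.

0.3608

Let h(s) be the probability of absorption at Down starting from transient state s. Then h(Down) = 1 and h(Throttled) = 0. By first-step analysis:
h(Overloaded) = 0.2·0 + 0.2·1 + 0.15·h(Overloaded) + 0.25·h(Idle) + 0.2·h(Busy)
h(Idle) = 0.2·0 + 0.25·1 + 0.25·h(Overloaded) + 0.1·h(Idle) + 0.2·h(Busy)
h(Busy) = 0.25·0 + 0.05·1 + 0.2·h(Overloaded) + 0.3·h(Idle) + 0.2·h(Busy)
Solving: h(Overloaded) = 0.4633, h(Idle) = 0.4867, h(Busy) = 0.3608.
Starting from Busy, the probability is 0.3608.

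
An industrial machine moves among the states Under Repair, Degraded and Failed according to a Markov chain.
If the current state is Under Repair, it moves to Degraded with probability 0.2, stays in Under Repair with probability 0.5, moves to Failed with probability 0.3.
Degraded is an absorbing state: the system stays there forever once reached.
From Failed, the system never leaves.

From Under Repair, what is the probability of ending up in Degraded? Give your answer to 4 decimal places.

0.4000

Let h(s) be the probability of absorption at Degraded starting from transient state s. Then h(Degraded) = 1 and h(Failed) = 0. By first-step analysis:
h(Under Repair) = 0.5·h(Under Repair) + 0.2·1 + 0.3·0
Solving: h(Under Repair) = 0.4000.
Starting from Under Repair, the probability is 0.4000.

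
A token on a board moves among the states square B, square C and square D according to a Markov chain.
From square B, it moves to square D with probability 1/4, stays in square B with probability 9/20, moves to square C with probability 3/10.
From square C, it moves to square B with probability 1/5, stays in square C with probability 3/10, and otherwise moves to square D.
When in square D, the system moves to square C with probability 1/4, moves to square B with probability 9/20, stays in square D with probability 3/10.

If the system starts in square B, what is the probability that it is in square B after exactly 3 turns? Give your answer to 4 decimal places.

0.3781

Propagate the distribution vector 3 turns from square B.
After 0 turns: (1.0000, 0.0000, 0.0000)
After 1 turn: (0.4500, 0.3000, 0.2500)
After 2 turns: (0.3750, 0.2875, 0.3375)
After 3 turns: (0.3781, 0.2831, 0.3388)
P(in square B after 3 turns) = 0.3781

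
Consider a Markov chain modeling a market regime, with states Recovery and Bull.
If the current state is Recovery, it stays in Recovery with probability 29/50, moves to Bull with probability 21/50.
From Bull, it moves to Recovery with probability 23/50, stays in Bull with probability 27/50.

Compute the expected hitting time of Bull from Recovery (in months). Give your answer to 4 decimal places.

Let t(s) be the expected number of months to first reach Bull from state s, with t(Bull) = 0. Conditioning on the first month:
t(Recovery) = 1 + 0.58·t(Recovery)
Solving: t(Recovery) = 2.3810.
Expected months from Recovery to Bull: 2.3810.

2.3810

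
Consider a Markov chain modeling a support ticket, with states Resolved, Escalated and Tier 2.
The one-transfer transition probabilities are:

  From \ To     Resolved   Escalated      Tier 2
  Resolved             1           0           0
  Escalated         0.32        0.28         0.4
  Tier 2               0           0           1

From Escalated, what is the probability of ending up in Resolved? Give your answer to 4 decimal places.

Let h(s) be the probability of absorption at Resolved starting from transient state s. Then h(Resolved) = 1 and h(Tier 2) = 0. By first-step analysis:
h(Escalated) = 0.32·1 + 0.28·h(Escalated) + 0.4·0
Solving: h(Escalated) = 0.4444.
Starting from Escalated, the probability is 0.4444.

0.4444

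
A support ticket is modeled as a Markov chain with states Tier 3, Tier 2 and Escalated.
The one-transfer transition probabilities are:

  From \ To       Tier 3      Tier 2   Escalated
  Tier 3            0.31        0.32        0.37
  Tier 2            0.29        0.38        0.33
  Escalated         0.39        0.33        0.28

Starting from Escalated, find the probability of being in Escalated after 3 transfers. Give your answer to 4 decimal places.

Propagate the distribution vector 3 transfers from Escalated.
After 0 transfers: (0.0000, 0.0000, 1.0000)
After 1 transfer: (0.3900, 0.3300, 0.2800)
After 2 transfers: (0.3258, 0.3426, 0.3316)
After 3 transfers: (0.3297, 0.3439, 0.3265)
P(in Escalated after 3 transfers) = 0.3265

0.3265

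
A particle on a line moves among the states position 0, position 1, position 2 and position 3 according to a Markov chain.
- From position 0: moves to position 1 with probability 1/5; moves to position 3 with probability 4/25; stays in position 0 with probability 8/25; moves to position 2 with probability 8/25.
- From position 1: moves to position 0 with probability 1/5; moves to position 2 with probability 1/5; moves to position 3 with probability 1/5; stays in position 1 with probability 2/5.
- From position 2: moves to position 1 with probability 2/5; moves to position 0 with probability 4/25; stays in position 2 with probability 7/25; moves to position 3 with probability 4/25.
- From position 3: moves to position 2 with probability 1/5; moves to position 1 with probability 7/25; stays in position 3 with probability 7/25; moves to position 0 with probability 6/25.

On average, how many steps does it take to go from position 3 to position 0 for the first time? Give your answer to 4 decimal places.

4.7917

Let t(s) be the expected number of steps to first reach position 0 from state s, with t(position 0) = 0. Conditioning on the first step:
t(position 1) = 1 + 0.4·t(position 1) + 0.2·t(position 2) + 0.2·t(position 3)
t(position 2) = 1 + 0.4·t(position 1) + 0.28·t(position 2) + 0.16·t(position 3)
t(position 3) = 1 + 0.28·t(position 1) + 0.2·t(position 2) + 0.28·t(position 3)
Solving: t(position 1) = 5.0095, t(position 2) = 5.2367, t(position 3) = 4.7917.
Expected steps from position 3 to position 0: 4.7917.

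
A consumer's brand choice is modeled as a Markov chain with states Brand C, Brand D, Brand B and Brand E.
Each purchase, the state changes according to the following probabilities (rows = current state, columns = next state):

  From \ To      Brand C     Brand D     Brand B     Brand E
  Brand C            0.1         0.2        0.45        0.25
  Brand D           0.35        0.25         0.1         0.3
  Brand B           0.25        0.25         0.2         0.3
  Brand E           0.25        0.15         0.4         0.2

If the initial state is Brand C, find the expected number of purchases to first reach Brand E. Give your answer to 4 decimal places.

3.6213

Let t(s) be the expected number of purchases to first reach Brand E from state s, with t(Brand E) = 0. Conditioning on the first purchase:
t(Brand C) = 1 + 0.1·t(Brand C) + 0.2·t(Brand D) + 0.45·t(Brand B)
t(Brand D) = 1 + 0.35·t(Brand C) + 0.25·t(Brand D) + 0.1·t(Brand B)
t(Brand B) = 1 + 0.25·t(Brand C) + 0.25·t(Brand D) + 0.2·t(Brand B)
Solving: t(Brand C) = 3.6213, t(Brand D) = 3.4861, t(Brand B) = 3.4711.
Expected purchases from Brand C to Brand E: 3.6213.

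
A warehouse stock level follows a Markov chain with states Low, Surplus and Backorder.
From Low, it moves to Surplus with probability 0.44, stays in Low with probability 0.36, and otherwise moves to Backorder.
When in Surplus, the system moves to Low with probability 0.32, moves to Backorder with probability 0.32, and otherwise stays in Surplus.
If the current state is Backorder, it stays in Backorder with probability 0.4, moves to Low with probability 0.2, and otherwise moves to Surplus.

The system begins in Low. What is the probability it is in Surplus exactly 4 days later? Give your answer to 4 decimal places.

0.3960

Propagate the distribution vector 4 days from Low.
After 0 days: (1.0000, 0.0000, 0.0000)
After 1 day: (0.3600, 0.4400, 0.2000)
After 2 days: (0.3104, 0.3968, 0.2928)
After 3 days: (0.2973, 0.3965, 0.3062)
After 4 days: (0.2952, 0.3960, 0.3088)
P(in Surplus after 4 days) = 0.3960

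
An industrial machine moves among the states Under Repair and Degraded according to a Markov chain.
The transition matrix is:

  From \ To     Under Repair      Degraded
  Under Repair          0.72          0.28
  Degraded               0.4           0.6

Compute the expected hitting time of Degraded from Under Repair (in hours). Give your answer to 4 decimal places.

3.5714

Let t(s) be the expected number of hours to first reach Degraded from state s, with t(Degraded) = 0. Conditioning on the first hour:
t(Under Repair) = 1 + 0.72·t(Under Repair)
Solving: t(Under Repair) = 3.5714.
Expected hours from Under Repair to Degraded: 3.5714.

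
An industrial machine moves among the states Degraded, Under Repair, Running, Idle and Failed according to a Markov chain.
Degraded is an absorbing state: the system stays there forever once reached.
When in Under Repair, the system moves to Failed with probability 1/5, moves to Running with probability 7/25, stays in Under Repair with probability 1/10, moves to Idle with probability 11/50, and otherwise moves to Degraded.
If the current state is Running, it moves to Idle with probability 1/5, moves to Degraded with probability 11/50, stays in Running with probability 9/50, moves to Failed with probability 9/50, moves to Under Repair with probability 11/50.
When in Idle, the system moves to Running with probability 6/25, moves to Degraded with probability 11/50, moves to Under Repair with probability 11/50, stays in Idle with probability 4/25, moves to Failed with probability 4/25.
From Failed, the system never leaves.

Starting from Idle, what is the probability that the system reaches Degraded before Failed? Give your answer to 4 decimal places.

0.5560

Let h(s) be the probability of absorption at Degraded starting from transient state s. Then h(Degraded) = 1 and h(Failed) = 0. By first-step analysis:
h(Under Repair) = 0.2·1 + 0.1·h(Under Repair) + 0.28·h(Running) + 0.22·h(Idle) + 0.2·0
h(Running) = 0.22·1 + 0.22·h(Under Repair) + 0.18·h(Running) + 0.2·h(Idle) + 0.18·0
h(Idle) = 0.22·1 + 0.22·h(Under Repair) + 0.24·h(Running) + 0.16·h(Idle) + 0.16·0
Solving: h(Under Repair) = 0.5279, h(Running) = 0.5455, h(Idle) = 0.5560.
Starting from Idle, the probability is 0.5560.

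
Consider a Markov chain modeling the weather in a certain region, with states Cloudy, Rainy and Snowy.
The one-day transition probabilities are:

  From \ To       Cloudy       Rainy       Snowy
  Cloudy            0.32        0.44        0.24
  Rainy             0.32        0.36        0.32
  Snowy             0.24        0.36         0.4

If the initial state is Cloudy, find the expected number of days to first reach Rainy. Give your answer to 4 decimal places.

Let t(s) be the expected number of days to first reach Rainy from state s, with t(Rainy) = 0. Conditioning on the first day:
t(Cloudy) = 1 + 0.32·t(Cloudy) + 0.24·t(Snowy)
t(Snowy) = 1 + 0.24·t(Cloudy) + 0.4·t(Snowy)
Solving: t(Cloudy) = 2.3973, t(Snowy) = 2.6256.
Expected days from Cloudy to Rainy: 2.3973.

2.3973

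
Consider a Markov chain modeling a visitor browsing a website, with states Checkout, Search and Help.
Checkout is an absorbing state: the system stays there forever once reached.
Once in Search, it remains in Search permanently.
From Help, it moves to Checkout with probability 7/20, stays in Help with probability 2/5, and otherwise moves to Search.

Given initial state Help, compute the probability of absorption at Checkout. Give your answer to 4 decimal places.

0.5833

Let h(s) be the probability of absorption at Checkout starting from transient state s. Then h(Checkout) = 1 and h(Search) = 0. By first-step analysis:
h(Help) = 0.35·1 + 0.25·0 + 0.4·h(Help)
Solving: h(Help) = 0.5833.
Starting from Help, the probability is 0.5833.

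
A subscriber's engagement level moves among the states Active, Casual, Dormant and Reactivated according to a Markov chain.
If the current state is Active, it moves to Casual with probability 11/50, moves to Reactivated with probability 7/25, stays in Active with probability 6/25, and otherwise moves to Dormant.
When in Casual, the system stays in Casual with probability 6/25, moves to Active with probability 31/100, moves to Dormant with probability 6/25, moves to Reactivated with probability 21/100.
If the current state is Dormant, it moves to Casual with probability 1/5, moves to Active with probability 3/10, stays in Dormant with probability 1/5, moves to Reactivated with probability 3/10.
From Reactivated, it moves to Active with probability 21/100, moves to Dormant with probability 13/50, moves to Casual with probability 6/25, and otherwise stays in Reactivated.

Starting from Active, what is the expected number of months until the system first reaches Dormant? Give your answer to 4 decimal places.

Let t(s) be the expected number of months to first reach Dormant from state s, with t(Dormant) = 0. Conditioning on the first month:
t(Active) = 1 + 0.24·t(Active) + 0.22·t(Casual) + 0.28·t(Reactivated)
t(Casual) = 1 + 0.31·t(Active) + 0.24·t(Casual) + 0.21·t(Reactivated)
t(Reactivated) = 1 + 0.21·t(Active) + 0.24·t(Casual) + 0.29·t(Reactivated)
Solving: t(Active) = 3.9154, t(Casual) = 3.9952, t(Reactivated) = 3.9170.
Expected months from Active to Dormant: 3.9154.

3.9154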